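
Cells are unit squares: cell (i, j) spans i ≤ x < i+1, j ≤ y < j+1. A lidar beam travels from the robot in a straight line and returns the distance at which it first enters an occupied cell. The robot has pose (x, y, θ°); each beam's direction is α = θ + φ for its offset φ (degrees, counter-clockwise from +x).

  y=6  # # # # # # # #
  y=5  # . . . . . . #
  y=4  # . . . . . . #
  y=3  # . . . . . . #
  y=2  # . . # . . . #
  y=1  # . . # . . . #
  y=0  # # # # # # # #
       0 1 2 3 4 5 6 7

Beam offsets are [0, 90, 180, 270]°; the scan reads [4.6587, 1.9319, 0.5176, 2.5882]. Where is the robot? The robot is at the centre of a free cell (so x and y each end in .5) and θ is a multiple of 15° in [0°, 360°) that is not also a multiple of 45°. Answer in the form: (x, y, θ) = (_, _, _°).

(x, y, θ) = (3.5, 5.5, 285°)

Enumerate (i+0.5, j+0.5, θ) over the 28 free cells and 16 admissible headings. For each, cast all 4 beams and compare to the given ranges.
  (5.5, 3.5, 120°): beam 1 = 2.8868 ≠ 4.6587 ✗
  (5.5, 5.5, 120°): beam 1 = 0.5774 ≠ 4.6587 ✗
  (2.5, 2.5, 30°): beam 1 = 0.5774 ≠ 4.6587 ✗
  (4.5, 3.5, 105°): beam 1 = 2.5882 ≠ 4.6587 ✗
  …
  (3.5, 5.5, 285°): r_1=4.6587, r_2=1.9319, r_3=0.5176, r_4=2.5882 — all match ✓
Unique over the lattice → pose = (3.5, 5.5, 285°).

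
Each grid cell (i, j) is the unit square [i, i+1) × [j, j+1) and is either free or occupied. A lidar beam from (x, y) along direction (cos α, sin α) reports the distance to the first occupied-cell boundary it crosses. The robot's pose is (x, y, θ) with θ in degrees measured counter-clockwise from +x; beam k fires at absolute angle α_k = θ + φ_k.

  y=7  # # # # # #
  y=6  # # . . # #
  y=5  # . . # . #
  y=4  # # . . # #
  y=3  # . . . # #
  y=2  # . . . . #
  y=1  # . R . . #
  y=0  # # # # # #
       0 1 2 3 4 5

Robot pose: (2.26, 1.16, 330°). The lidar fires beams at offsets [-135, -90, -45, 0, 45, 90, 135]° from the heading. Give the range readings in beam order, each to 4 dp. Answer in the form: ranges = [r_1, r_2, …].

ranges = [0.6182, 0.1848, 0.1656, 0.3200, 2.8367, 3.4800, 2.9402]

beam 1: φ=-135°, α=195°
  d=(-0.9659,-0.2588)  start (2,1)  tX=0.2692 tY=0.6182  stride 1/|dx|=1.0353 1/|dy|=3.8637
    cross x-line → (1,1), t=0.2692
    cross y-line → (1,0), t=0.6182 (wall)
  → r_1 = 0.6182
beam 2: φ=-90°, α=240°
  d=(-0.5000,-0.8660)  start (2,1)  tX=0.5200 tY=0.1848  stride 1/|dx|=2.0000 1/|dy|=1.1547
    cross y-line → (2,0), t=0.1848 (wall)
  → r_2 = 0.1848
beam 3: φ=-45°, α=285°
  d=(0.2588,-0.9659)  start (2,1)  tX=2.8591 tY=0.1656  stride 1/|dx|=3.8637 1/|dy|=1.0353
    cross y-line → (2,0), t=0.1656 (wall)
  → r_3 = 0.1656
beam 4: φ=0°, α=330°
  d=(0.8660,-0.5000)  start (2,1)  tX=0.8545 tY=0.3200  stride 1/|dx|=1.1547 1/|dy|=2.0000
    cross y-line → (2,0), t=0.3200 (wall)
  → r_4 = 0.3200
beam 5: φ=45°, α=15°
  d=(0.9659,0.2588)  start (2,1)  tX=0.7661 tY=3.2455  stride 1/|dx|=1.0353 1/|dy|=3.8637
    cross x-line → (3,1), t=0.7661
    cross x-line → (4,1), t=1.8014
    cross x-line → (5,1), t=2.8367 (wall)
  → r_5 = 2.8367
beam 6: φ=90°, α=60°
  d=(0.5000,0.8660)  start (2,1)  tX=1.4800 tY=0.9699  stride 1/|dx|=2.0000 1/|dy|=1.1547
    cross y-line → (2,2), t=0.9699
    cross x-line → (3,2), t=1.4800
    cross y-line → (3,3), t=2.1246
    cross y-line → (3,4), t=3.2793
    cross x-line → (4,4), t=3.4800 (wall)
  → r_6 = 3.4800
beam 7: φ=135°, α=105°
  d=(-0.2588,0.9659)  start (2,1)  tX=1.0046 tY=0.8696  stride 1/|dx|=3.8637 1/|dy|=1.0353
    cross y-line → (2,2), t=0.8696
    cross x-line → (1,2), t=1.0046
    cross y-line → (1,3), t=1.9049
    cross y-line → (1,4), t=2.9402 (wall)
  → r_7 = 2.9402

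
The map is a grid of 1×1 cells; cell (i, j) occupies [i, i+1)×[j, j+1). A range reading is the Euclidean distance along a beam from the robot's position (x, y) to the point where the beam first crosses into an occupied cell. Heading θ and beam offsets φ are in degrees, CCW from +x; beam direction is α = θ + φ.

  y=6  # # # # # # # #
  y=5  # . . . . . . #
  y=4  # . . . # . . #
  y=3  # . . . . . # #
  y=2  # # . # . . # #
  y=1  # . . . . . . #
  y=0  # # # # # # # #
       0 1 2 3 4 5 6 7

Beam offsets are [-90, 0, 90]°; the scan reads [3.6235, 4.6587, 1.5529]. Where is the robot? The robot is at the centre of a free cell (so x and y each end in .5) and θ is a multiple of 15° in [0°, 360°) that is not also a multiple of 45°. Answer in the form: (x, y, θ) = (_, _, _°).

(x, y, θ) = (2.5, 1.5, 105°)

The pose lattice has 25·16 = 400 candidates. Test each by forward raycasting.
  (2.5, 2.5, 60°): beam 1 = 0.5774 ≠ 3.6235 ✗
  (5.5, 1.5, 345°): beam 1 = 0.5176 ≠ 3.6235 ✗
  (2.5, 3.5, 330°): beam 1 = 1.0000 ≠ 3.6235 ✗
  (5.5, 2.5, 255°): beam 1 = 1.5529 ≠ 3.6235 ✗
  …
  (2.5, 1.5, 105°): r_1=3.6235, r_2=4.6587, r_3=1.5529 — all match ✓
No second candidate reproduces the full scan.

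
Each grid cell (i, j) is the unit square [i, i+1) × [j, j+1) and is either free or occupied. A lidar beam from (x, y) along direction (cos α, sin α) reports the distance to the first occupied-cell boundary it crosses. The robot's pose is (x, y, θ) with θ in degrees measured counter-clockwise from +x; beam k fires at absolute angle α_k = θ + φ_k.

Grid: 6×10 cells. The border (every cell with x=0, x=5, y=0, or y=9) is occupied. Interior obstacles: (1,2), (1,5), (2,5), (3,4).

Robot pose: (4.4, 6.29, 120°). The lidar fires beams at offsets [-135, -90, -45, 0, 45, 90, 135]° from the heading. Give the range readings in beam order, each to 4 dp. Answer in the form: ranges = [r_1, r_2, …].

beam 1: φ=-135°, α=345°
  dir = (cos 345°, sin 345°) = (0.9659, -0.2588); from cell (4,6)
  next x-line at t=0.6212, next y-line at t=1.1205; Δt_x=1.0353, Δt_y=3.8637
    x: enter (5,6) at t=0.6212 ← occupied
  → r_1 = 0.6212
beam 2: φ=-90°, α=30°
  dir = (cos 30°, sin 30°) = (0.8660, 0.5000); from cell (4,6)
  next x-line at t=0.6928, next y-line at t=1.4200; Δt_x=1.1547, Δt_y=2.0000
    x: enter (5,6) at t=0.6928 ← occupied
  → r_2 = 0.6928
beam 3: φ=-45°, α=75°
  dir = (cos 75°, sin 75°) = (0.2588, 0.9659); from cell (4,6)
  next x-line at t=2.3182, next y-line at t=0.7350; Δt_x=3.8637, Δt_y=1.0353
    y: enter (4,7) at t=0.7350
    y: enter (4,8) at t=1.7703
    x: enter (5,8) at t=2.3182 ← occupied
  → r_3 = 2.3182
beam 4: φ=0°, α=120°
  dir = (cos 120°, sin 120°) = (-0.5000, 0.8660); from cell (4,6)
  next x-line at t=0.8000, next y-line at t=0.8198; Δt_x=2.0000, Δt_y=1.1547
    x: enter (3,6) at t=0.8000
    y: enter (3,7) at t=0.8198
    y: enter (3,8) at t=1.9745
    x: enter (2,8) at t=2.8000
    y: enter (2,9) at t=3.1292 ← occupied
  → r_4 = 3.1292
beam 5: φ=45°, α=165°
  dir = (cos 165°, sin 165°) = (-0.9659, 0.2588); from cell (4,6)
  next x-line at t=0.4141, next y-line at t=2.7432; Δt_x=1.0353, Δt_y=3.8637
    x: enter (3,6) at t=0.4141
    x: enter (2,6) at t=1.4494
    x: enter (1,6) at t=2.4847
    y: enter (1,7) at t=2.7432
    x: enter (0,7) at t=3.5199 ← occupied
  → r_5 = 3.5199
beam 6: φ=90°, α=210°
  dir = (cos 210°, sin 210°) = (-0.8660, -0.5000); from cell (4,6)
  next x-line at t=0.4619, next y-line at t=0.5800; Δt_x=1.1547, Δt_y=2.0000
    x: enter (3,6) at t=0.4619
    y: enter (3,5) at t=0.5800
    x: enter (2,5) at t=1.6166 ← occupied
  → r_6 = 1.6166
beam 7: φ=135°, α=255°
  dir = (cos 255°, sin 255°) = (-0.2588, -0.9659); from cell (4,6)
  next x-line at t=1.5455, next y-line at t=0.3002; Δt_x=3.8637, Δt_y=1.0353
    y: enter (4,5) at t=0.3002
    y: enter (4,4) at t=1.3355
    x: enter (3,4) at t=1.5455 ← occupied
  → r_7 = 1.5455

ranges = [0.6212, 0.6928, 2.3182, 3.1292, 3.5199, 1.6166, 1.5455]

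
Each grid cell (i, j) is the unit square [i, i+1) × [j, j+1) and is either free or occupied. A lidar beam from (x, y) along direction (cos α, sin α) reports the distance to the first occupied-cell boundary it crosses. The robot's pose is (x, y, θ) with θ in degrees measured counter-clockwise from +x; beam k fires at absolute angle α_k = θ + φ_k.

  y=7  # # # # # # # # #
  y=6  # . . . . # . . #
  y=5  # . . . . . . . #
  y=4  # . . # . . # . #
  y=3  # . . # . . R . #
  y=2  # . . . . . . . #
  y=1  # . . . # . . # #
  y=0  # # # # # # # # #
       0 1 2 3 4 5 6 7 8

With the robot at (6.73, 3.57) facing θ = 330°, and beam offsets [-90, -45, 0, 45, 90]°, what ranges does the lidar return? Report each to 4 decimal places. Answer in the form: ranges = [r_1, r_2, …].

ranges = [2.9676, 1.6254, 1.4665, 1.3148, 0.4965]

beam 1: φ=-90°, α=240°
  direction (-0.5000, -0.8660); cell (6,3); t to first gridline: x 1.4600, y 0.6582 (then +2.0000 / +1.1547)
    (6,2) via y @ 0.6582
    (5,2) via x @ 1.4600
    (5,1) via y @ 1.8129
    (5,0) via y @ 2.9676  # hit
  → r_1 = 2.9676
beam 2: φ=-45°, α=285°
  direction (0.2588, -0.9659); cell (6,3); t to first gridline: x 1.0432, y 0.5901 (then +3.8637 / +1.0353)
    (6,2) via y @ 0.5901
    (7,2) via x @ 1.0432
    (7,1) via y @ 1.6254  # hit
  → r_2 = 1.6254
beam 3: φ=0°, α=330°
  direction (0.8660, -0.5000); cell (6,3); t to first gridline: x 0.3118, y 1.1400 (then +1.1547 / +2.0000)
    (7,3) via x @ 0.3118
    (7,2) via y @ 1.1400
    (8,2) via x @ 1.4665  # hit
  → r_3 = 1.4665
beam 4: φ=45°, α=15°
  direction (0.9659, 0.2588); cell (6,3); t to first gridline: x 0.2795, y 1.6614 (then +1.0353 / +3.8637)
    (7,3) via x @ 0.2795
    (8,3) via x @ 1.3148  # hit
  → r_4 = 1.3148
beam 5: φ=90°, α=60°
  direction (0.5000, 0.8660); cell (6,3); t to first gridline: x 0.5400, y 0.4965 (then +2.0000 / +1.1547)
    (6,4) via y @ 0.4965  # hit
  → r_5 = 0.4965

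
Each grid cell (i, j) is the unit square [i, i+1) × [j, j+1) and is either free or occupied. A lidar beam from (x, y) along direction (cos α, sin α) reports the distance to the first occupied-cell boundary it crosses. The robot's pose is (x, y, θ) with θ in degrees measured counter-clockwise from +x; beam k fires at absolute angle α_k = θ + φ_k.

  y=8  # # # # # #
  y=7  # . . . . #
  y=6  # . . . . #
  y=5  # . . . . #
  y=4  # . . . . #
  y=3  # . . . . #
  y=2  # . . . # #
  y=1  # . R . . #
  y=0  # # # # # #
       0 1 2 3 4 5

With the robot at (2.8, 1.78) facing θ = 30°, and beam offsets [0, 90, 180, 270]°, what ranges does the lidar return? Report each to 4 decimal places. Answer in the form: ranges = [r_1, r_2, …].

beam 1: φ=0°, α=30°
  cosα=0.8660 sinα=0.5000 | (2,1) | tMaxX 0.2309 tMaxY 0.4400 | tΔX 1.1547 tΔY 2.0000
    t=0.2309 [x] (3,1)
    t=0.4400 [y] (3,2)
    t=1.3856 [x] (4,2) — stop
  → r_1 = 1.3856
beam 2: φ=90°, α=120°
  cosα=-0.5000 sinα=0.8660 | (2,1) | tMaxX 1.6000 tMaxY 0.2540 | tΔX 2.0000 tΔY 1.1547
    t=0.2540 [y] (2,2)
    t=1.4087 [y] (2,3)
    t=1.6000 [x] (1,3)
    t=2.5634 [y] (1,4)
    t=3.6000 [x] (0,4) — stop
  → r_2 = 3.6000
beam 3: φ=180°, α=210°
  cosα=-0.8660 sinα=-0.5000 | (2,1) | tMaxX 0.9238 tMaxY 1.5600 | tΔX 1.1547 tΔY 2.0000
    t=0.9238 [x] (1,1)
    t=1.5600 [y] (1,0) — stop
  → r_3 = 1.5600
beam 4: φ=270°, α=300°
  cosα=0.5000 sinα=-0.8660 | (2,1) | tMaxX 0.4000 tMaxY 0.9007 | tΔX 2.0000 tΔY 1.1547
    t=0.4000 [x] (3,1)
    t=0.9007 [y] (3,0) — stop
  → r_4 = 0.9007

ranges = [1.3856, 3.6000, 1.5600, 0.9007]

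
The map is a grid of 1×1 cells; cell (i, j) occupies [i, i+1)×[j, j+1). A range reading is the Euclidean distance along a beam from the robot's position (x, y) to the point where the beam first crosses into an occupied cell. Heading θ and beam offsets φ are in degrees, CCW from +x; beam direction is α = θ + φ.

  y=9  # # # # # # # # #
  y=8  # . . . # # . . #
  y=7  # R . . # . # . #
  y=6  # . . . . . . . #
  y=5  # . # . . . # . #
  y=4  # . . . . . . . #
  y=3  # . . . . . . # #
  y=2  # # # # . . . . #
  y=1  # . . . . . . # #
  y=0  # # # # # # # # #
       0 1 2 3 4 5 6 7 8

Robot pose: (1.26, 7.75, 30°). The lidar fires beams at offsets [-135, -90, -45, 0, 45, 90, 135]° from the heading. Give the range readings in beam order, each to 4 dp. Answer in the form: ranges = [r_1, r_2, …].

ranges = [1.0046, 2.0207, 2.8367, 2.5000, 1.2941, 0.5200, 0.2692]

beam 1: φ=-135°, α=255°
  dir = (cos 255°, sin 255°) = (-0.2588, -0.9659); from cell (1,7)
  next x-line at t=1.0046, next y-line at t=0.7765; Δt_x=3.8637, Δt_y=1.0353
    y: enter (1,6) at t=0.7765
    x: enter (0,6) at t=1.0046 ← occupied
  → r_1 = 1.0046
beam 2: φ=-90°, α=300°
  dir = (cos 300°, sin 300°) = (0.5000, -0.8660); from cell (1,7)
  next x-line at t=1.4800, next y-line at t=0.8660; Δt_x=2.0000, Δt_y=1.1547
    y: enter (1,6) at t=0.8660
    x: enter (2,6) at t=1.4800
    y: enter (2,5) at t=2.0207 ← occupied
  → r_2 = 2.0207
beam 3: φ=-45°, α=345°
  dir = (cos 345°, sin 345°) = (0.9659, -0.2588); from cell (1,7)
  next x-line at t=0.7661, next y-line at t=2.8978; Δt_x=1.0353, Δt_y=3.8637
    x: enter (2,7) at t=0.7661
    x: enter (3,7) at t=1.8014
    x: enter (4,7) at t=2.8367 ← occupied
  → r_3 = 2.8367
beam 4: φ=0°, α=30°
  dir = (cos 30°, sin 30°) = (0.8660, 0.5000); from cell (1,7)
  next x-line at t=0.8545, next y-line at t=0.5000; Δt_x=1.1547, Δt_y=2.0000
    y: enter (1,8) at t=0.5000
    x: enter (2,8) at t=0.8545
    x: enter (3,8) at t=2.0092
    y: enter (3,9) at t=2.5000 ← occupied
  → r_4 = 2.5000
beam 5: φ=45°, α=75°
  dir = (cos 75°, sin 75°) = (0.2588, 0.9659); from cell (1,7)
  next x-line at t=2.8591, next y-line at t=0.2588; Δt_x=3.8637, Δt_y=1.0353
    y: enter (1,8) at t=0.2588
    y: enter (1,9) at t=1.2941 ← occupied
  → r_5 = 1.2941
beam 6: φ=90°, α=120°
  dir = (cos 120°, sin 120°) = (-0.5000, 0.8660); from cell (1,7)
  next x-line at t=0.5200, next y-line at t=0.2887; Δt_x=2.0000, Δt_y=1.1547
    y: enter (1,8) at t=0.2887
    x: enter (0,8) at t=0.5200 ← occupied
  → r_6 = 0.5200
beam 7: φ=135°, α=165°
  dir = (cos 165°, sin 165°) = (-0.9659, 0.2588); from cell (1,7)
  next x-line at t=0.2692, next y-line at t=0.9659; Δt_x=1.0353, Δt_y=3.8637
    x: enter (0,7) at t=0.2692 ← occupied
  → r_7 = 0.2692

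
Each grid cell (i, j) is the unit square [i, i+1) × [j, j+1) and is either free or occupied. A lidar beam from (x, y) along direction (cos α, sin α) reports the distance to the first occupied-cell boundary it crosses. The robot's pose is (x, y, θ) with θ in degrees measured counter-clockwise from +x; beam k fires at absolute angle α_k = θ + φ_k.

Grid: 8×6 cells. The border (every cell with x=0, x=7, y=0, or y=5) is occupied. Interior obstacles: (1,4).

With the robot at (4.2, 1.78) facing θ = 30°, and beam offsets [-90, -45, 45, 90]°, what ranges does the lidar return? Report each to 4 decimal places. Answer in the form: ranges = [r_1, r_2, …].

beam 1: φ=-90°, α=300°
  direction (0.5000, -0.8660); cell (4,1); t to first gridline: x 1.6000, y 0.9007 (then +2.0000 / +1.1547)
    (4,0) via y @ 0.9007  # hit
  → r_1 = 0.9007
beam 2: φ=-45°, α=345°
  direction (0.9659, -0.2588); cell (4,1); t to first gridline: x 0.8282, y 3.0137 (then +1.0353 / +3.8637)
    (5,1) via x @ 0.8282
    (6,1) via x @ 1.8635
    (7,1) via x @ 2.8988  # hit
  → r_2 = 2.8988
beam 3: φ=45°, α=75°
  direction (0.2588, 0.9659); cell (4,1); t to first gridline: x 3.0910, y 0.2278 (then +3.8637 / +1.0353)
    (4,2) via y @ 0.2278
    (4,3) via y @ 1.2630
    (4,4) via y @ 2.2983
    (5,4) via x @ 3.0910
    (5,5) via y @ 3.3336  # hit
  → r_3 = 3.3336
beam 4: φ=90°, α=120°
  direction (-0.5000, 0.8660); cell (4,1); t to first gridline: x 0.4000, y 0.2540 (then +2.0000 / +1.1547)
    (4,2) via y @ 0.2540
    (3,2) via x @ 0.4000
    (3,3) via y @ 1.4087
    (2,3) via x @ 2.4000
    (2,4) via y @ 2.5634
    (2,5) via y @ 3.7181  # hit
  → r_4 = 3.7181

ranges = [0.9007, 2.8988, 3.3336, 3.7181]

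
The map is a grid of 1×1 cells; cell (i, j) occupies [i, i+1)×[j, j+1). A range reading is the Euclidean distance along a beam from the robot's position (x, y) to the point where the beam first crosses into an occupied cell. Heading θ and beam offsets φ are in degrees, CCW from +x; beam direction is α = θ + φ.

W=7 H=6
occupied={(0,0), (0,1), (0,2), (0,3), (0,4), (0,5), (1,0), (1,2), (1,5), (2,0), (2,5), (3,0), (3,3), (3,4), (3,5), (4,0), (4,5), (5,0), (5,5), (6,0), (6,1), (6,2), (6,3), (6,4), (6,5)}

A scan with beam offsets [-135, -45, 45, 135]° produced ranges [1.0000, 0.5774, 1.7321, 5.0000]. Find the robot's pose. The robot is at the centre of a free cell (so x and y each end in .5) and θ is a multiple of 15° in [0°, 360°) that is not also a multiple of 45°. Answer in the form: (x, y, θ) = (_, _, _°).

Enumerate (i+0.5, j+0.5, θ) over the 17 free cells and 16 admissible headings. For each, cast all 4 beams and compare to the given ranges.
  (2.5, 2.5, 165°): beam 2 = 2.8868 ≠ 0.5774 ✗
  (5.5, 4.5, 75°): beam 3 = 0.5774 ≠ 1.7321 ✗
  (2.5, 2.5, 105°): beam 1 = 3.0000 ≠ 1.0000 ✗
  …
  (5.5, 3.5, 75°): r_1=1.0000, r_2=0.5774, r_3=1.7321, r_4=5.0000 — all match ✓
No second candidate reproduces the full scan.

(x, y, θ) = (5.5, 3.5, 75°)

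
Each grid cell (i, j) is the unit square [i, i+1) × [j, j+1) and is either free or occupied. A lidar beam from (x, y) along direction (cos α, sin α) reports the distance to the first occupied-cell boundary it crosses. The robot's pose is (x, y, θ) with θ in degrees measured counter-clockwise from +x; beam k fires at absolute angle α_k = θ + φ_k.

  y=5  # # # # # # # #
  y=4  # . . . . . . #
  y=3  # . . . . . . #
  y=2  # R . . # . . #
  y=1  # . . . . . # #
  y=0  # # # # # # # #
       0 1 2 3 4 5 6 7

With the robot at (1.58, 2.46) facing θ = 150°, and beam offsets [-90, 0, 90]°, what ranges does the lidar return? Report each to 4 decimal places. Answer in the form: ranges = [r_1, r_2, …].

ranges = [2.9329, 0.6697, 1.1600]

beam 1: φ=-90°, α=60°
  cosα=0.5000 sinα=0.8660 | (1,2) | tMaxX 0.8400 tMaxY 0.6235 | tΔX 2.0000 tΔY 1.1547
    t=0.6235 [y] (1,3)
    t=0.8400 [x] (2,3)
    t=1.7782 [y] (2,4)
    t=2.8400 [x] (3,4)
    t=2.9329 [y] (3,5) — stop
  → r_1 = 2.9329
beam 2: φ=0°, α=150°
  cosα=-0.8660 sinα=0.5000 | (1,2) | tMaxX 0.6697 tMaxY 1.0800 | tΔX 1.1547 tΔY 2.0000
    t=0.6697 [x] (0,2) — stop
  → r_2 = 0.6697
beam 3: φ=90°, α=240°
  cosα=-0.5000 sinα=-0.8660 | (1,2) | tMaxX 1.1600 tMaxY 0.5312 | tΔX 2.0000 tΔY 1.1547
    t=0.5312 [y] (1,1)
    t=1.1600 [x] (0,1) — stop
  → r_3 = 1.1600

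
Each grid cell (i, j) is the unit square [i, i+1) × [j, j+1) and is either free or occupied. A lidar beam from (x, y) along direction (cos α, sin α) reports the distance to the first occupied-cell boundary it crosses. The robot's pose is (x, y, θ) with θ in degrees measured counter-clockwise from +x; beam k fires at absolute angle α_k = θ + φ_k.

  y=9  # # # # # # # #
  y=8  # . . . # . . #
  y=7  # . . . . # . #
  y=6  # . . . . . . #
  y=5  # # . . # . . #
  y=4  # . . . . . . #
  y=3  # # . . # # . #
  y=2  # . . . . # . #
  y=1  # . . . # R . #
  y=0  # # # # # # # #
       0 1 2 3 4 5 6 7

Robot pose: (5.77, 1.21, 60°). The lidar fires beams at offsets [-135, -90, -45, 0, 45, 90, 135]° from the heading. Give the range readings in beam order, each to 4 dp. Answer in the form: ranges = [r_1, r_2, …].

beam 1: φ=-135°, α=285°
  d=(0.2588,-0.9659)  start (5,1)  tX=0.8887 tY=0.2174  stride 1/|dx|=3.8637 1/|dy|=1.0353
    cross y-line → (5,0), t=0.2174 (wall)
  → r_1 = 0.2174
beam 2: φ=-90°, α=330°
  d=(0.8660,-0.5000)  start (5,1)  tX=0.2656 tY=0.4200  stride 1/|dx|=1.1547 1/|dy|=2.0000
    cross x-line → (6,1), t=0.2656
    cross y-line → (6,0), t=0.4200 (wall)
  → r_2 = 0.4200
beam 3: φ=-45°, α=15°
  d=(0.9659,0.2588)  start (5,1)  tX=0.2381 tY=3.0523  stride 1/|dx|=1.0353 1/|dy|=3.8637
    cross x-line → (6,1), t=0.2381
    cross x-line → (7,1), t=1.2734 (wall)
  → r_3 = 1.2734
beam 4: φ=0°, α=60°
  d=(0.5000,0.8660)  start (5,1)  tX=0.4600 tY=0.9122  stride 1/|dx|=2.0000 1/|dy|=1.1547
    cross x-line → (6,1), t=0.4600
    cross y-line → (6,2), t=0.9122
    cross y-line → (6,3), t=2.0669
    cross x-line → (7,3), t=2.4600 (wall)
  → r_4 = 2.4600
beam 5: φ=45°, α=105°
  d=(-0.2588,0.9659)  start (5,1)  tX=2.9751 tY=0.8179  stride 1/|dx|=3.8637 1/|dy|=1.0353
    cross y-line → (5,2), t=0.8179 (wall)
  → r_5 = 0.8179
beam 6: φ=90°, α=150°
  d=(-0.8660,0.5000)  start (5,1)  tX=0.8891 tY=1.5800  stride 1/|dx|=1.1547 1/|dy|=2.0000
    cross x-line → (4,1), t=0.8891 (wall)
  → r_6 = 0.8891
beam 7: φ=135°, α=195°
  d=(-0.9659,-0.2588)  start (5,1)  tX=0.7972 tY=0.8114  stride 1/|dx|=1.0353 1/|dy|=3.8637
    cross x-line → (4,1), t=0.7972 (wall)
  → r_7 = 0.7972

ranges = [0.2174, 0.4200, 1.2734, 2.4600, 0.8179, 0.8891, 0.7972]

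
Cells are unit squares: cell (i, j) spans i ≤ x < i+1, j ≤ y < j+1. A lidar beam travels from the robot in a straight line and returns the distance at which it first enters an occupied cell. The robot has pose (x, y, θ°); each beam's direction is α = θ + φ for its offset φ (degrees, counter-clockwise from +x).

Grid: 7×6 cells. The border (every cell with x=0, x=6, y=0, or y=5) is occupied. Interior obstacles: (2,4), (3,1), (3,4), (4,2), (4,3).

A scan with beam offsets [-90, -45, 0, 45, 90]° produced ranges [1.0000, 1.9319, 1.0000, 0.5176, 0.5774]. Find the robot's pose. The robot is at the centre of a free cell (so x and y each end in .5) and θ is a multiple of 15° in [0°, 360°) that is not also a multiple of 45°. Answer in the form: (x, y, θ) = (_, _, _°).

The pose lattice has 15·16 = 240 candidates. Test each by forward raycasting.
  (5.5, 4.5, 210°): beam 1 = 0.5774 ≠ 1.0000 ✗
  (5.5, 1.5, 330°): beam 1 = 0.5774 ≠ 1.0000 ✗
  (3.5, 2.5, 345°): beam 1 = 0.5176 ≠ 1.0000 ✗
  (1.5, 2.5, 255°): beam 1 = 0.5176 ≠ 1.0000 ✗
  …
  (5.5, 4.5, 300°): r_1=1.0000, r_2=1.9319, r_3=1.0000, r_4=0.5176, r_5=0.5774 — all match ✓
Only this pose fits every beam.

(x, y, θ) = (5.5, 4.5, 300°)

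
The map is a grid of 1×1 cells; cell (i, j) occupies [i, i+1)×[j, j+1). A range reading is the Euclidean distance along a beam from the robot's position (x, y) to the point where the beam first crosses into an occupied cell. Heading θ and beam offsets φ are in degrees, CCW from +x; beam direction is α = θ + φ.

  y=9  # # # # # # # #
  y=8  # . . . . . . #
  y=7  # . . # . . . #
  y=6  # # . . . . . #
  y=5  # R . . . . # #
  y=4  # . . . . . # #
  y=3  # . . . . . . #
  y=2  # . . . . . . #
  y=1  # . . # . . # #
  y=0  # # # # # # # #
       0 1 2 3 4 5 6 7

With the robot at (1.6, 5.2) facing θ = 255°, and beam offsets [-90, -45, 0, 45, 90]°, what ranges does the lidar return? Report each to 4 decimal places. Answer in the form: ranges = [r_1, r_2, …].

ranges = [0.6212, 0.6928, 2.3182, 3.6950, 4.5552]

beam 1: φ=-90°, α=165°
  dir = (cos 165°, sin 165°) = (-0.9659, 0.2588); from cell (1,5)
  next x-line at t=0.6212, next y-line at t=3.0910; Δt_x=1.0353, Δt_y=3.8637
    x: enter (0,5) at t=0.6212 ← occupied
  → r_1 = 0.6212
beam 2: φ=-45°, α=210°
  dir = (cos 210°, sin 210°) = (-0.8660, -0.5000); from cell (1,5)
  next x-line at t=0.6928, next y-line at t=0.4000; Δt_x=1.1547, Δt_y=2.0000
    y: enter (1,4) at t=0.4000
    x: enter (0,4) at t=0.6928 ← occupied
  → r_2 = 0.6928
beam 3: φ=0°, α=255°
  dir = (cos 255°, sin 255°) = (-0.2588, -0.9659); from cell (1,5)
  next x-line at t=2.3182, next y-line at t=0.2071; Δt_x=3.8637, Δt_y=1.0353
    y: enter (1,4) at t=0.2071
    y: enter (1,3) at t=1.2423
    y: enter (1,2) at t=2.2776
    x: enter (0,2) at t=2.3182 ← occupied
  → r_3 = 2.3182
beam 4: φ=45°, α=300°
  dir = (cos 300°, sin 300°) = (0.5000, -0.8660); from cell (1,5)
  next x-line at t=0.8000, next y-line at t=0.2309; Δt_x=2.0000, Δt_y=1.1547
    y: enter (1,4) at t=0.2309
    x: enter (2,4) at t=0.8000
    y: enter (2,3) at t=1.3856
    y: enter (2,2) at t=2.5403
    x: enter (3,2) at t=2.8000
    y: enter (3,1) at t=3.6950 ← occupied
  → r_4 = 3.6950
beam 5: φ=90°, α=345°
  dir = (cos 345°, sin 345°) = (0.9659, -0.2588); from cell (1,5)
  next x-line at t=0.4141, next y-line at t=0.7727; Δt_x=1.0353, Δt_y=3.8637
    x: enter (2,5) at t=0.4141
    y: enter (2,4) at t=0.7727
    x: enter (3,4) at t=1.4494
    x: enter (4,4) at t=2.4847
    x: enter (5,4) at t=3.5199
    x: enter (6,4) at t=4.5552 ← occupied
  → r_5 = 4.5552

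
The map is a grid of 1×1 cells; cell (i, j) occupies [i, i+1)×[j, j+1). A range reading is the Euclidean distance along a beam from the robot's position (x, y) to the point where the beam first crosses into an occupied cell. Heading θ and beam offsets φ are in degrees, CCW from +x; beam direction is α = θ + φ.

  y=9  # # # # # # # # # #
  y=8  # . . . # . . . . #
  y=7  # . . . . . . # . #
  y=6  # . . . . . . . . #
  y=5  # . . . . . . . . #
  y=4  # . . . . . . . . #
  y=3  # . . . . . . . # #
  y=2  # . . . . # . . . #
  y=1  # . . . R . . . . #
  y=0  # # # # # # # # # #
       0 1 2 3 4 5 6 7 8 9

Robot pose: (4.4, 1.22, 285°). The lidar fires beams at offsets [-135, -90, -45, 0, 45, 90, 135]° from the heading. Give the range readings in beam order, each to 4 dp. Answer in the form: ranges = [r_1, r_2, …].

beam 1: φ=-135°, α=150°
  direction (-0.8660, 0.5000); cell (4,1); t to first gridline: x 0.4619, y 1.5600 (then +1.1547 / +2.0000)
    (3,1) via x @ 0.4619
    (3,2) via y @ 1.5600
    (2,2) via x @ 1.6166
    (1,2) via x @ 2.7713
    (1,3) via y @ 3.5600
    (0,3) via x @ 3.9260  # hit
  → r_1 = 3.9260
beam 2: φ=-90°, α=195°
  direction (-0.9659, -0.2588); cell (4,1); t to first gridline: x 0.4141, y 0.8500 (then +1.0353 / +3.8637)
    (3,1) via x @ 0.4141
    (3,0) via y @ 0.8500  # hit
  → r_2 = 0.8500
beam 3: φ=-45°, α=240°
  direction (-0.5000, -0.8660); cell (4,1); t to first gridline: x 0.8000, y 0.2540 (then +2.0000 / +1.1547)
    (4,0) via y @ 0.2540  # hit
  → r_3 = 0.2540
beam 4: φ=0°, α=285°
  direction (0.2588, -0.9659); cell (4,1); t to first gridline: x 2.3182, y 0.2278 (then +3.8637 / +1.0353)
    (4,0) via y @ 0.2278  # hit
  → r_4 = 0.2278
beam 5: φ=45°, α=330°
  direction (0.8660, -0.5000); cell (4,1); t to first gridline: x 0.6928, y 0.4400 (then +1.1547 / +2.0000)
    (4,0) via y @ 0.4400  # hit
  → r_5 = 0.4400
beam 6: φ=90°, α=15°
  direction (0.9659, 0.2588); cell (4,1); t to first gridline: x 0.6212, y 3.0137 (then +1.0353 / +3.8637)
    (5,1) via x @ 0.6212
    (6,1) via x @ 1.6564
    (7,1) via x @ 2.6917
    (7,2) via y @ 3.0137
    (8,2) via x @ 3.7270
    (9,2) via x @ 4.7623  # hit
  → r_6 = 4.7623
beam 7: φ=135°, α=60°
  direction (0.5000, 0.8660); cell (4,1); t to first gridline: x 1.2000, y 0.9007 (then +2.0000 / +1.1547)
    (4,2) via y @ 0.9007
    (5,2) via x @ 1.2000  # hit
  → r_7 = 1.2000

ranges = [3.9260, 0.8500, 0.2540, 0.2278, 0.4400, 4.7623, 1.2000]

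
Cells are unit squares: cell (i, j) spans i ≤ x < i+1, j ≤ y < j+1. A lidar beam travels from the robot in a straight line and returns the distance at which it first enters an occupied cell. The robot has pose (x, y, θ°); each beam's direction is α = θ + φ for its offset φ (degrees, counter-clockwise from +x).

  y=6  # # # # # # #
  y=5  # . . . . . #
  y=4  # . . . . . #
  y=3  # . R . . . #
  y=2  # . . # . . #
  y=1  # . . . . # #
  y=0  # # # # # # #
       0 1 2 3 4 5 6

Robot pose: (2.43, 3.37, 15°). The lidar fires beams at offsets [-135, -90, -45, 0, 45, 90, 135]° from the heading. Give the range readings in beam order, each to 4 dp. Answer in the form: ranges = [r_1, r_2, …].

ranges = [2.7366, 2.4536, 0.7400, 3.6959, 3.0369, 2.7228, 1.6512]

beam 1: φ=-135°, α=240°
  dir = (cos 240°, sin 240°) = (-0.5000, -0.8660); from cell (2,3)
  next x-line at t=0.8600, next y-line at t=0.4272; Δt_x=2.0000, Δt_y=1.1547
    y: enter (2,2) at t=0.4272
    x: enter (1,2) at t=0.8600
    y: enter (1,1) at t=1.5819
    y: enter (1,0) at t=2.7366 ← occupied
  → r_1 = 2.7366
beam 2: φ=-90°, α=285°
  dir = (cos 285°, sin 285°) = (0.2588, -0.9659); from cell (2,3)
  next x-line at t=2.2023, next y-line at t=0.3831; Δt_x=3.8637, Δt_y=1.0353
    y: enter (2,2) at t=0.3831
    y: enter (2,1) at t=1.4183
    x: enter (3,1) at t=2.2023
    y: enter (3,0) at t=2.4536 ← occupied
  → r_2 = 2.4536
beam 3: φ=-45°, α=330°
  dir = (cos 330°, sin 330°) = (0.8660, -0.5000); from cell (2,3)
  next x-line at t=0.6582, next y-line at t=0.7400; Δt_x=1.1547, Δt_y=2.0000
    x: enter (3,3) at t=0.6582
    y: enter (3,2) at t=0.7400 ← occupied
  → r_3 = 0.7400
beam 4: φ=0°, α=15°
  dir = (cos 15°, sin 15°) = (0.9659, 0.2588); from cell (2,3)
  next x-line at t=0.5901, next y-line at t=2.4341; Δt_x=1.0353, Δt_y=3.8637
    x: enter (3,3) at t=0.5901
    x: enter (4,3) at t=1.6254
    y: enter (4,4) at t=2.4341
    x: enter (5,4) at t=2.6607
    x: enter (6,4) at t=3.6959 ← occupied
  → r_4 = 3.6959
beam 5: φ=45°, α=60°
  dir = (cos 60°, sin 60°) = (0.5000, 0.8660); from cell (2,3)
  next x-line at t=1.1400, next y-line at t=0.7275; Δt_x=2.0000, Δt_y=1.1547
    y: enter (2,4) at t=0.7275
    x: enter (3,4) at t=1.1400
    y: enter (3,5) at t=1.8822
    y: enter (3,6) at t=3.0369 ← occupied
  → r_5 = 3.0369
beam 6: φ=90°, α=105°
  dir = (cos 105°, sin 105°) = (-0.2588, 0.9659); from cell (2,3)
  next x-line at t=1.6614, next y-line at t=0.6522; Δt_x=3.8637, Δt_y=1.0353
    y: enter (2,4) at t=0.6522
    x: enter (1,4) at t=1.6614
    y: enter (1,5) at t=1.6875
    y: enter (1,6) at t=2.7228 ← occupied
  → r_6 = 2.7228
beam 7: φ=135°, α=150°
  dir = (cos 150°, sin 150°) = (-0.8660, 0.5000); from cell (2,3)
  next x-line at t=0.4965, next y-line at t=1.2600; Δt_x=1.1547, Δt_y=2.0000
    x: enter (1,3) at t=0.4965
    y: enter (1,4) at t=1.2600
    x: enter (0,4) at t=1.6512 ← occupied
  → r_7 = 1.6512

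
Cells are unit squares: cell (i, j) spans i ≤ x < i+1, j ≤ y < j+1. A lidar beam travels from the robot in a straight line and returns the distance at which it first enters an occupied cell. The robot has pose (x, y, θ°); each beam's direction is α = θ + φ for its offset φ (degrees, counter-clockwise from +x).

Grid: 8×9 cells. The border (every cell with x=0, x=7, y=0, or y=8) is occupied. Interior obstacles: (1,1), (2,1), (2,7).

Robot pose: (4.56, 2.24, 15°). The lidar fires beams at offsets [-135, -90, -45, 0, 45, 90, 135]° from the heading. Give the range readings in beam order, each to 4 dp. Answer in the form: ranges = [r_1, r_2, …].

beam 1: φ=-135°, α=240°
  cosα=-0.5000 sinα=-0.8660 | (4,2) | tMaxX 1.1200 tMaxY 0.2771 | tΔX 2.0000 tΔY 1.1547
    t=0.2771 [y] (4,1)
    t=1.1200 [x] (3,1)
    t=1.4318 [y] (3,0) — stop
  → r_1 = 1.4318
beam 2: φ=-90°, α=285°
  cosα=0.2588 sinα=-0.9659 | (4,2) | tMaxX 1.7000 tMaxY 0.2485 | tΔX 3.8637 tΔY 1.0353
    t=0.2485 [y] (4,1)
    t=1.2837 [y] (4,0) — stop
  → r_2 = 1.2837
beam 3: φ=-45°, α=330°
  cosα=0.8660 sinα=-0.5000 | (4,2) | tMaxX 0.5081 tMaxY 0.4800 | tΔX 1.1547 tΔY 2.0000
    t=0.4800 [y] (4,1)
    t=0.5081 [x] (5,1)
    t=1.6628 [x] (6,1)
    t=2.4800 [y] (6,0) — stop
  → r_3 = 2.4800
beam 4: φ=0°, α=15°
  cosα=0.9659 sinα=0.2588 | (4,2) | tMaxX 0.4555 tMaxY 2.9364 | tΔX 1.0353 tΔY 3.8637
    t=0.4555 [x] (5,2)
    t=1.4908 [x] (6,2)
    t=2.5261 [x] (7,2) — stop
  → r_4 = 2.5261
beam 5: φ=45°, α=60°
  cosα=0.5000 sinα=0.8660 | (4,2) | tMaxX 0.8800 tMaxY 0.8776 | tΔX 2.0000 tΔY 1.1547
    t=0.8776 [y] (4,3)
    t=0.8800 [x] (5,3)
    t=2.0323 [y] (5,4)
    t=2.8800 [x] (6,4)
    t=3.1870 [y] (6,5)
    t=4.3417 [y] (6,6)
    t=4.8800 [x] (7,6) — stop
  → r_5 = 4.8800
beam 6: φ=90°, α=105°
  cosα=-0.2588 sinα=0.9659 | (4,2) | tMaxX 2.1637 tMaxY 0.7868 | tΔX 3.8637 tΔY 1.0353
    t=0.7868 [y] (4,3)
    t=1.8221 [y] (4,4)
    t=2.1637 [x] (3,4)
    t=2.8574 [y] (3,5)
    t=3.8926 [y] (3,6)
    t=4.9279 [y] (3,7)
    t=5.9632 [y] (3,8) — stop
  → r_6 = 5.9632
beam 7: φ=135°, α=150°
  cosα=-0.8660 sinα=0.5000 | (4,2) | tMaxX 0.6466 tMaxY 1.5200 | tΔX 1.1547 tΔY 2.0000
    t=0.6466 [x] (3,2)
    t=1.5200 [y] (3,3)
    t=1.8013 [x] (2,3)
    t=2.9560 [x] (1,3)
    t=3.5200 [y] (1,4)
    t=4.1107 [x] (0,4) — stop
  → r_7 = 4.1107

ranges = [1.4318, 1.2837, 2.4800, 2.5261, 4.8800, 5.9632, 4.1107]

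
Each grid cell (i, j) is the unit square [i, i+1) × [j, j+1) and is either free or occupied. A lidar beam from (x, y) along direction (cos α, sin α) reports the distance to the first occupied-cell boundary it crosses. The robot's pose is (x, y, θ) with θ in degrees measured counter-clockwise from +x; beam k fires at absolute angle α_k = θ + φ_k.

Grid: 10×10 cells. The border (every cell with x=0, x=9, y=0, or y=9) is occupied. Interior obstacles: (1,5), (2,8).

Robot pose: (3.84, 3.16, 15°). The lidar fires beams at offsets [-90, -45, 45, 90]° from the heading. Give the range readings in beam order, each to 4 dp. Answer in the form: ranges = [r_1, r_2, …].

beam 1: φ=-90°, α=285°
  cosα=0.2588 sinα=-0.9659 | (3,3) | tMaxX 0.6182 tMaxY 0.1656 | tΔX 3.8637 tΔY 1.0353
    t=0.1656 [y] (3,2)
    t=0.6182 [x] (4,2)
    t=1.2009 [y] (4,1)
    t=2.2362 [y] (4,0) — stop
  → r_1 = 2.2362
beam 2: φ=-45°, α=330°
  cosα=0.8660 sinα=-0.5000 | (3,3) | tMaxX 0.1848 tMaxY 0.3200 | tΔX 1.1547 tΔY 2.0000
    t=0.1848 [x] (4,3)
    t=0.3200 [y] (4,2)
    t=1.3395 [x] (5,2)
    t=2.3200 [y] (5,1)
    t=2.4942 [x] (6,1)
    t=3.6489 [x] (7,1)
    t=4.3200 [y] (7,0) — stop
  → r_2 = 4.3200
beam 3: φ=45°, α=60°
  cosα=0.5000 sinα=0.8660 | (3,3) | tMaxX 0.3200 tMaxY 0.9699 | tΔX 2.0000 tΔY 1.1547
    t=0.3200 [x] (4,3)
    t=0.9699 [y] (4,4)
    t=2.1246 [y] (4,5)
    t=2.3200 [x] (5,5)
    t=3.2793 [y] (5,6)
    t=4.3200 [x] (6,6)
    t=4.4341 [y] (6,7)
    t=5.5888 [y] (6,8)
    t=6.3200 [x] (7,8)
    t=6.7435 [y] (7,9) — stop
  → r_3 = 6.7435
beam 4: φ=90°, α=105°
  cosα=-0.2588 sinα=0.9659 | (3,3) | tMaxX 3.2455 tMaxY 0.8696 | tΔX 3.8637 tΔY 1.0353
    t=0.8696 [y] (3,4)
    t=1.9049 [y] (3,5)
    t=2.9402 [y] (3,6)
    t=3.2455 [x] (2,6)
    t=3.9755 [y] (2,7)
    t=5.0107 [y] (2,8) — stop
  → r_4 = 5.0107

ranges = [2.2362, 4.3200, 6.7435, 5.0107]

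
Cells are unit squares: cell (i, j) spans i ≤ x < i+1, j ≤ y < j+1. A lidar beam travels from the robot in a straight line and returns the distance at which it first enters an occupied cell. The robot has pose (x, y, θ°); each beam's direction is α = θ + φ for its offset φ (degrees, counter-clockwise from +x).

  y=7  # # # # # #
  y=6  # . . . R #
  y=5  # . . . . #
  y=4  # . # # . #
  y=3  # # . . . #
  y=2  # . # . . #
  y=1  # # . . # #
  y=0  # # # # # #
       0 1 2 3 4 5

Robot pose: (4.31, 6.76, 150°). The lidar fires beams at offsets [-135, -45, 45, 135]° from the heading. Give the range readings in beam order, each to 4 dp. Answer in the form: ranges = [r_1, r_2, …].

ranges = [0.7143, 0.2485, 3.4268, 2.6660]

beam 1: φ=-135°, α=15°
  direction (0.9659, 0.2588); cell (4,6); t to first gridline: x 0.7143, y 0.9273 (then +1.0353 / +3.8637)
    (5,6) via x @ 0.7143  # hit
  → r_1 = 0.7143
beam 2: φ=-45°, α=105°
  direction (-0.2588, 0.9659); cell (4,6); t to first gridline: x 1.1977, y 0.2485 (then +3.8637 / +1.0353)
    (4,7) via y @ 0.2485  # hit
  → r_2 = 0.2485
beam 3: φ=45°, α=195°
  direction (-0.9659, -0.2588); cell (4,6); t to first gridline: x 0.3209, y 2.9364 (then +1.0353 / +3.8637)
    (3,6) via x @ 0.3209
    (2,6) via x @ 1.3562
    (1,6) via x @ 2.3915
    (1,5) via y @ 2.9364
    (0,5) via x @ 3.4268  # hit
  → r_3 = 3.4268
beam 4: φ=135°, α=285°
  direction (0.2588, -0.9659); cell (4,6); t to first gridline: x 2.6660, y 0.7868 (then +3.8637 / +1.0353)
    (4,5) via y @ 0.7868
    (4,4) via y @ 1.8221
    (5,4) via x @ 2.6660  # hit
  → r_4 = 2.6660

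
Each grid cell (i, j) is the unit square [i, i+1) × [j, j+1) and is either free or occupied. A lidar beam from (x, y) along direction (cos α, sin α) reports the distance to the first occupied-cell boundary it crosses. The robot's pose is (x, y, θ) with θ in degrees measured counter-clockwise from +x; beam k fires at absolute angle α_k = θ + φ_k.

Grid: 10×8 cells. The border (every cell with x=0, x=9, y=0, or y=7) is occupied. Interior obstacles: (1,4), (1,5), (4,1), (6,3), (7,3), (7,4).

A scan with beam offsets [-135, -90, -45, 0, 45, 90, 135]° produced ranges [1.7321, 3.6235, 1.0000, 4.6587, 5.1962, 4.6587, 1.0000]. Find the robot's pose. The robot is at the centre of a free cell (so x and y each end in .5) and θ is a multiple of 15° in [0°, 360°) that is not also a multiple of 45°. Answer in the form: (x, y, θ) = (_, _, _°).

Candidates: 42 free-cell centres × 16 headings = 672 poses. Raycast each; keep the one whose scan matches to 4 dp.
  (4.5, 6.5, 30°): beam 1 = 5.6940 ≠ 1.7321 ✗
  (5.5, 1.5, 30°): beam 1 = 0.5176 ≠ 1.7321 ✗
  (4.5, 6.5, 165°): beam 1 = 1.0000 ≠ 1.7321 ✗
  …
  (5.5, 2.5, 75°): r_1=1.7321, r_2=3.6235, r_3=1.0000, r_4=4.6587, r_5=5.1962, r_6=4.6587, r_7=1.0000 — all match ✓
Only this pose fits every beam.

(x, y, θ) = (5.5, 2.5, 75°)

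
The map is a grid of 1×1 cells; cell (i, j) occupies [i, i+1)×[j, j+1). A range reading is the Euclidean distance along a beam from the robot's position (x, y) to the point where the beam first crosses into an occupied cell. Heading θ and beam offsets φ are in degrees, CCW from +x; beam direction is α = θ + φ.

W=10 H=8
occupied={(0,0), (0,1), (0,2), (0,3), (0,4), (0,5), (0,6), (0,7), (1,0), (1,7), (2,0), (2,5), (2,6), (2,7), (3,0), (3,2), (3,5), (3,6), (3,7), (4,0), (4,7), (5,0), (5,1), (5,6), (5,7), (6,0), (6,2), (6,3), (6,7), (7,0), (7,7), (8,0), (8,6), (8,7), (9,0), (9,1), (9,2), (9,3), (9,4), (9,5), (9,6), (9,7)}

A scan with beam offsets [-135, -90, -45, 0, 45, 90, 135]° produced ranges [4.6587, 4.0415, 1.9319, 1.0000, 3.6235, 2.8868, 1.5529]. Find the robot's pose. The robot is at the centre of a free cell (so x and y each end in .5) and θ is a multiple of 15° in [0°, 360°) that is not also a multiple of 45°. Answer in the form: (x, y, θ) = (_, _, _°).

The pose lattice has 38·16 = 608 candidates. Test each by forward raycasting.
  (7.5, 4.5, 285°): beam 1 = 4.0415 ≠ 4.6587 ✗
  (3.5, 3.5, 105°): beam 1 = 2.8868 ≠ 4.6587 ✗
  (6.5, 5.5, 150°): beam 1 = 1.9319 ≠ 4.6587 ✗
  (7.5, 1.5, 105°): beam 1 = 1.0000 ≠ 4.6587 ✗
  (8.5, 5.5, 300°): beam 1 = 2.5882 ≠ 4.6587 ✗
  …
  (5.5, 4.5, 330°): r_1=4.6587, r_2=4.0415, r_3=1.9319, r_4=1.0000, r_5=3.6235, r_6=2.8868, r_7=1.5529 — all match ✓
No second candidate reproduces the full scan.

(x, y, θ) = (5.5, 4.5, 330°)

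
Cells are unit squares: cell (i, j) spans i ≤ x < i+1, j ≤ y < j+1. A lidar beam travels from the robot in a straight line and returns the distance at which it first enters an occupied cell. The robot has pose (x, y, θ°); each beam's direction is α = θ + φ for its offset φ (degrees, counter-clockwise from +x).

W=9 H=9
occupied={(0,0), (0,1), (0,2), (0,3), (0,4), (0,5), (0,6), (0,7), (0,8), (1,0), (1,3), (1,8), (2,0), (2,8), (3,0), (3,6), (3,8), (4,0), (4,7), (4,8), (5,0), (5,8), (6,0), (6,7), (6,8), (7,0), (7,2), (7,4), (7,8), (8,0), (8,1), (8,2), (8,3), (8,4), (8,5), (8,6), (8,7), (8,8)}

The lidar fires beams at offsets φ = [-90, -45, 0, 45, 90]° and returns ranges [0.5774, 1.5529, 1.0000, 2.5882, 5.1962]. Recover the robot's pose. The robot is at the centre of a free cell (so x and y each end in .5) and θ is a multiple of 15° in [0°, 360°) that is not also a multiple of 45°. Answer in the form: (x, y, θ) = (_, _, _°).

The pose lattice has 43·16 = 688 candidates. Test each by forward raycasting.
  (7.5, 6.5, 330°): beam 1 = 6.3509 ≠ 0.5774 ✗
  (5.5, 6.5, 75°): beam 1 = 2.5882 ≠ 0.5774 ✗
  (3.5, 4.5, 240°): beam 1 = 2.8868 ≠ 0.5774 ✗
  …
  (6.5, 1.5, 30°): r_1=0.5774, r_2=1.5529, r_3=1.0000, r_4=2.5882, r_5=5.1962 — all match ✓
No second candidate reproduces the full scan.

(x, y, θ) = (6.5, 1.5, 30°)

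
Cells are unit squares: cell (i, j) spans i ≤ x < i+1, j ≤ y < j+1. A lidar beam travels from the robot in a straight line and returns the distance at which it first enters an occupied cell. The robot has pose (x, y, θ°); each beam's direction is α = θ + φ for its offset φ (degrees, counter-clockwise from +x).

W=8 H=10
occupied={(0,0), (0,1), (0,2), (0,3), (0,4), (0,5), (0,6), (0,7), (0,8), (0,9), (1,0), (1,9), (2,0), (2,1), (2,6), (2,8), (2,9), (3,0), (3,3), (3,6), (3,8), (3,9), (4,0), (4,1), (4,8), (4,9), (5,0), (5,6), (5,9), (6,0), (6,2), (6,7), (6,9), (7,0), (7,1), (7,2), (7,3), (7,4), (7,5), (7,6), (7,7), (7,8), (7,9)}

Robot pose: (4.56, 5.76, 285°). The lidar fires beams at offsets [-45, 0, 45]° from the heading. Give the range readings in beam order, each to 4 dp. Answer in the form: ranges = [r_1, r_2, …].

ranges = [2.0323, 4.9279, 2.8175]

beam 1: φ=-45°, α=240°
  direction (-0.5000, -0.8660); cell (4,5); t to first gridline: x 1.1200, y 0.8776 (then +2.0000 / +1.1547)
    (4,4) via y @ 0.8776
    (3,4) via x @ 1.1200
    (3,3) via y @ 2.0323  # hit
  → r_1 = 2.0323
beam 2: φ=0°, α=285°
  direction (0.2588, -0.9659); cell (4,5); t to first gridline: x 1.7000, y 0.7868 (then +3.8637 / +1.0353)
    (4,4) via y @ 0.7868
    (5,4) via x @ 1.7000
    (5,3) via y @ 1.8221
    (5,2) via y @ 2.8574
    (5,1) via y @ 3.8926
    (5,0) via y @ 4.9279  # hit
  → r_2 = 4.9279
beam 3: φ=45°, α=330°
  direction (0.8660, -0.5000); cell (4,5); t to first gridline: x 0.5081, y 1.5200 (then +1.1547 / +2.0000)
    (5,5) via x @ 0.5081
    (5,4) via y @ 1.5200
    (6,4) via x @ 1.6628
    (7,4) via x @ 2.8175  # hit
  → r_3 = 2.8175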